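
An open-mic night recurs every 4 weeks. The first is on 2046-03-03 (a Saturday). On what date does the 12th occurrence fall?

The 12th occurrence is 11 intervals after the first: 11 × 28 = 308 days after 2046-03-03.
March has 31 days — 28 days to the end of March leaves 280.
April has 30 days (250 left).
May has 31 days (219 left).
June has 30 days (189 left).
July has 31 days (158 left).
August has 31 days (127 left).
September has 30 days (97 left).
October has 31 days (66 left).
November has 30 days (36 left).
December has 31 days (5 left).
5 days into January → 2047-01-05.

2047-01-05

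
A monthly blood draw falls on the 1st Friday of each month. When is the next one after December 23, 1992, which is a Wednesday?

December 1992 starts on a Tuesday, so its 1st Friday is December 4, 1992 (3 days in).
That is not after December 23, 1992, so look at January 1993.
January 1993 starts on a Friday, so its 1st Friday is January 1, 1993.

January 1, 1993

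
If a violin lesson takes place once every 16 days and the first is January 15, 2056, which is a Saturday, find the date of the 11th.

June 23, 2056

The 11th occurrence is 10 intervals after the first: 10 × 16 = 160 days after January 15, 2056.
January has 31 days — 16 days to the end of January leaves 144.
February has 29 days (115 left).
March has 31 days (84 left).
April has 30 days (54 left).
May has 31 days (23 left).
23 days into June → June 23, 2056.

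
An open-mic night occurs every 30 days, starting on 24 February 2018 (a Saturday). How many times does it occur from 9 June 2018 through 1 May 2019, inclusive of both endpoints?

11

Occurrences land 30·i days after 24 February 2018 for i = 0, 1, 2, …
9 June 2018 is 105 days after the start; 105 ÷ 30 = 3 remainder 15; since the remainder is 15, round up to i = 4. First occurrence in the window: #5 on 24 June 2018 (4×30 = 120 days in).
1 May 2019 is 431 days after the start; 431 ÷ 30 = 14 remainder 11. Last occurrence in the window: #15 on 20 April 2019.
Occurrences #5 through #15: 11 in total.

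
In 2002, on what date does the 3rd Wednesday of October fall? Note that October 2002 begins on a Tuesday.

October 16, 2002

October 2002 begins on a Tuesday, so the first Wednesday is October 2 (1 day later).
The 3rd Wednesday is 2 weeks later: 2 + 14 = 16.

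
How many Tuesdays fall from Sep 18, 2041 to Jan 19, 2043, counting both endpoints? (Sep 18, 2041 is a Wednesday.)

69

Sep 18, 2041 is a Wednesday; the first Tuesday on or after it is Sep 24, 2041 (6 days later).
From Sep 24, 2041 to Jan 19, 2043: 98 + 365 + 19 = 482 days (rest of 2041, 2042, to Jan 19, 2043 in 2043).
482 ÷ 7 = 68 full weeks with remainder 6, so 68 more Tuesdays after the first → 69.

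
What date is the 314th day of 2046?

Nov 10, 2046

Jan has 31 days (314 − 31 = 283 remain).
Feb has 28 days (283 − 28 = 255 remain).
Mar has 31 days (255 − 31 = 224 remain).
Apr has 30 days (224 − 30 = 194 remain).
May has 31 days (194 − 31 = 163 remain).
Jun has 30 days (163 − 30 = 133 remain).
Jul has 31 days (133 − 31 = 102 remain).
Aug has 31 days (102 − 31 = 71 remain).
Sep has 30 days (71 − 30 = 41 remain).
Oct has 31 days (41 − 31 = 10 remain).
10 into Nov → Nov 10.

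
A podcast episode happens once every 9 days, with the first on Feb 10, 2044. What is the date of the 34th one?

The 34th occurrence is 33 intervals after the first: 33 × 9 = 297 days after Feb 10, 2044.
Feb has 29 days — 19 days to the end of Feb leaves 278.
Mar has 31 days (247 left).
Apr has 30 days (217 left).
May has 31 days (186 left).
Jun has 30 days (156 left).
Jul has 31 days (125 left).
Aug has 31 days (94 left).
Sep has 30 days (64 left).
Oct has 31 days (33 left).
Nov has 30 days (3 left).
3 days into Dec → Dec 3, 2044.

Dec 3, 2044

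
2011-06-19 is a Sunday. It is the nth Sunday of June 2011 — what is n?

3rd

Day 19 falls in week ⌈19/7⌉ of the month.
Days 1–7 hold the 1st Sunday, 8–14 the 2nd, 15–21 the 3rd, 22–28 the 4th, 29–31 the 5th.
19 is in the range for the 3rd.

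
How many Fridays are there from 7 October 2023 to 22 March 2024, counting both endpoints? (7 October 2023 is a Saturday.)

24

7 October 2023 is a Saturday; the first Friday on or after it is 13 October 2023 (6 days later).
From 13 October 2023 to 22 March 2024: 18 + 30 + 31 + 31 + 29 + 22 = 161 days (rest of October, November, December, January, February, March).
161 ÷ 7 = 23 full weeks with remainder 0, so 23 more Fridays after the first → 24.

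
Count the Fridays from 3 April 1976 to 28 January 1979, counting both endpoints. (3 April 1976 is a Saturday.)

147

3 April 1976 is a Saturday; the first Friday on or after it is 9 April 1976 (6 days later).
From 9 April 1976 to 28 January 1979: 266 + 365 + 365 + 28 = 1024 days (rest of 1976, 1977, 1978, to 28 January 1979 in 1979).
1024 ÷ 7 = 146 full weeks with remainder 2, so 146 more Fridays after the first → 147.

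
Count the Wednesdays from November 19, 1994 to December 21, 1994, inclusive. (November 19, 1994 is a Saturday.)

November 19, 1994 is a Saturday; the first Wednesday on or after it is November 23, 1994 (4 days later).
From November 23, 1994 to December 21, 1994: 7 + 21 = 28 days (rest of November, December).
28 ÷ 7 = 4 full weeks with remainder 0, so 4 more Wednesdays after the first → 5.

5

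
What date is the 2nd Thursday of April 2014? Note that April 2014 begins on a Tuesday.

April 2014 begins on a Tuesday, so the first Thursday is April 3 (2 days later).
The 2nd Thursday is 1 weeks later: 3 + 7 = 10.

April 10, 2014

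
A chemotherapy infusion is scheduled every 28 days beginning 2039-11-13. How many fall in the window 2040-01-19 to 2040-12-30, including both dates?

Occurrences land 28·i days after 2039-11-13 for i = 0, 1, 2, …
2040-01-19 is 67 days after the start; 67 ÷ 28 = 2 remainder 11; since the remainder is 11, round up to i = 3. First occurrence in the window: #4 on 2040-02-05 (3×28 = 84 days in).
2040-12-30 is 413 days after the start; 413 ÷ 28 = 14 remainder 21. Last occurrence in the window: #15 on 2040-12-09.
Occurrences #4 through #15: 12 in total.

12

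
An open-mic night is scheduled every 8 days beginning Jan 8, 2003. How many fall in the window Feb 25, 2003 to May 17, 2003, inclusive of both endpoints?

11

Occurrences land 8·i days after Jan 8, 2003 for i = 0, 1, 2, …
Feb 25, 2003 is 48 days after the start; 48 ÷ 8 = 6 remainder 0. First occurrence in the window: #7 on Feb 25, 2003 (6×8 = 48 days in).
May 17, 2003 is 129 days after the start; 129 ÷ 8 = 16 remainder 1. Last occurrence in the window: #17 on May 16, 2003.
Occurrences #7 through #17: 11 in total.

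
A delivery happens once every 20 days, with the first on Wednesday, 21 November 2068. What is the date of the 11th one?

The 11th occurrence is 10 intervals after the first: 10 × 20 = 200 days after 21 November 2068.
November has 30 days — 9 days to the end of November leaves 191.
December has 31 days (160 left).
January has 31 days (129 left).
February has 28 days (101 left).
March has 31 days (70 left).
April has 30 days (40 left).
May has 31 days (9 left).
9 days into June → 9 June 2069.

9 June 2069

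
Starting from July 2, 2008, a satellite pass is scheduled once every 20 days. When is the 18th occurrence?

The 18th occurrence is 17 intervals after the first: 17 × 20 = 340 days after July 2, 2008.
July has 31 days — 29 days to the end of July leaves 311.
August has 31 days (280 left).
September has 30 days (250 left).
October has 31 days (219 left).
November has 30 days (189 left).
December has 31 days (158 left).
January has 31 days (127 left).
February has 28 days (99 left).
March has 31 days (68 left).
April has 30 days (38 left).
May has 31 days (7 left).
7 days into June → June 7, 2009.

June 7, 2009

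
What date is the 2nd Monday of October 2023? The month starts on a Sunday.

October 9, 2023

October 2023 begins on a Sunday, so the first Monday is October 2 (1 day later).
The 2nd Monday is 1 weeks later: 2 + 7 = 9.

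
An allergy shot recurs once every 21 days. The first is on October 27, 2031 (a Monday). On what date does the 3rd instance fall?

The 3rd occurrence is 2 intervals after the first: 2 × 21 = 42 days after October 27, 2031.
October has 31 days — 4 days to the end of October leaves 38.
November has 30 days (8 left).
8 days into December → December 8, 2031.

December 8, 2031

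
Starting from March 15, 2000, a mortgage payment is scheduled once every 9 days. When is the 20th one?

September 2, 2000

The 20th occurrence is 19 intervals after the first: 19 × 9 = 171 days after March 15, 2000.
March has 31 days — 16 days to the end of March leaves 155.
April has 30 days (125 left).
May has 31 days (94 left).
June has 30 days (64 left).
July has 31 days (33 left).
August has 31 days (2 left).
2 days into September → September 2, 2000.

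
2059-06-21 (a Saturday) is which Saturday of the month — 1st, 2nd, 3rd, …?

3rd

Day 21 falls in week ⌈21/7⌉ of the month.
Days 1–7 hold the 1st Saturday, 8–14 the 2nd, 15–21 the 3rd, 22–28 the 4th, 29–31 the 5th.
21 is in the range for the 3rd.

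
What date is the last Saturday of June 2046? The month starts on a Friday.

June 30, 2046

June 2046 begins on a Friday, so the first Saturday is June 2 (1 day later).
June 2046 has 30 days. Adding weeks: 2, 9, 16, 23, 30 — the last one ≤ 30 is the 30th.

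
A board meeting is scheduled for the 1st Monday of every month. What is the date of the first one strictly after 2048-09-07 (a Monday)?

September 2048 starts on a Tuesday, so its 1st Monday is 2048-09-07 (6 days in).
That is not after 2048-09-07, so look at October 2048.
October 2048 starts on a Thursday, so its 1st Monday is 2048-10-05 (4 days in).

2048-10-05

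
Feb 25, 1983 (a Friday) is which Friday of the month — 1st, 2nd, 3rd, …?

4th

Day 25 falls in week ⌈25/7⌉ of the month.
Days 1–7 hold the 1st Friday, 8–14 the 2nd, 15–21 the 3rd, 22–28 the 4th, 29–31 the 5th.
25 is in the range for the 4th.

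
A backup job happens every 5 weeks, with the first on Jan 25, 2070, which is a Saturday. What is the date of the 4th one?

The 4th occurrence is 3 intervals after the first: 3 × 35 = 105 days after Jan 25, 2070.
Jan has 31 days — 6 days to the end of Jan leaves 99.
Feb has 28 days (71 left).
Mar has 31 days (40 left).
Apr has 30 days (10 left).
10 days into May → May 10, 2070.

May 10, 2070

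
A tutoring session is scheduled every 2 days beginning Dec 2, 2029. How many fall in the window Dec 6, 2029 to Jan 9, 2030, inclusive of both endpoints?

18

Occurrences land 2·i days after Dec 2, 2029 for i = 0, 1, 2, …
Dec 6, 2029 is 4 days after the start; 4 ÷ 2 = 2 remainder 0. First occurrence in the window: #3 on Dec 6, 2029 (2×2 = 4 days in).
Jan 9, 2030 is 38 days after the start; 38 ÷ 2 = 19 remainder 0. Last occurrence in the window: #20 on Jan 9, 2030.
Occurrences #3 through #20: 18 in total.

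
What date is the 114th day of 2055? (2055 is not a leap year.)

April 24, 2055

January has 31 days (114 − 31 = 83 remain).
February has 28 days (83 − 28 = 55 remain).
March has 31 days (55 − 31 = 24 remain).
24 into April → April 24.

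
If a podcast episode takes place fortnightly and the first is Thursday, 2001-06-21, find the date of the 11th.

The 11th occurrence is 10 intervals after the first: 10 × 14 = 140 days after 2001-06-21.
June has 30 days — 9 days to the end of June leaves 131.
July has 31 days (100 left).
August has 31 days (69 left).
September has 30 days (39 left).
October has 31 days (8 left).
8 days into November → 2001-11-08.

2001-11-08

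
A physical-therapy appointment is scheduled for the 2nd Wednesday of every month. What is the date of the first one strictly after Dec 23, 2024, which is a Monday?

Jan 8, 2025

Dec 2024 starts on a Sunday; its first Wednesday is the 4th, so the 2nd Wednesday is the 11th — Dec 11, 2024.
That is not after Dec 23, 2024, so look at Jan 2025.
Jan 2025 starts on a Wednesday; its first Wednesday is the 1st, so the 2nd Wednesday is the 8th — Jan 8, 2025.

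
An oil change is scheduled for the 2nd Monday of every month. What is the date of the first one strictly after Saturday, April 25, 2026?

May 11, 2026

April 2026 starts on a Wednesday; its first Monday is the 6th, so the 2nd Monday is the 13th — April 13, 2026.
That is not after April 25, 2026, so look at May 2026.
May 2026 starts on a Friday; its first Monday is the 4th, so the 2nd Monday is the 11th — May 11, 2026.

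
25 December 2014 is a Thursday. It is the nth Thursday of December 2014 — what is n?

4th

Day 25 falls in week ⌈25/7⌉ of the month.
Days 1–7 hold the 1st Thursday, 8–14 the 2nd, 15–21 the 3rd, 22–28 the 4th, 29–31 the 5th.
25 is in the range for the 4th.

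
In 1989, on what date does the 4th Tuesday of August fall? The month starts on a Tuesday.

August 1989 begins on a Tuesday, so the first Tuesday is August 1.
The 4th Tuesday is 3 weeks later: 1 + 21 = 22.

22 August 1989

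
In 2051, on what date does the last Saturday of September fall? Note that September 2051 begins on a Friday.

September 2051 begins on a Friday, so the first Saturday is September 2 (1 day later).
September 2051 has 30 days. Adding weeks: 2, 9, 16, 23, 30 — the last one ≤ 30 is the 30th.

September 30, 2051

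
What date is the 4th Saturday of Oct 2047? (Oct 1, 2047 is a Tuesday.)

Oct 26, 2047

Oct 2047 begins on a Tuesday, so the first Saturday is Oct 5 (4 days later).
The 4th Saturday is 3 weeks later: 5 + 21 = 26.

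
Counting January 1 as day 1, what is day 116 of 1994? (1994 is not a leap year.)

1994-04-26

January has 31 days (116 − 31 = 85 remain).
February has 28 days (85 − 28 = 57 remain).
March has 31 days (57 − 31 = 26 remain).
26 into April → April 26.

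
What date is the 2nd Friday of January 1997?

January 1997 begins on a Wednesday, so the first Friday is January 3 (2 days later).
The 2nd Friday is 1 weeks later: 3 + 7 = 10.

10 January 1997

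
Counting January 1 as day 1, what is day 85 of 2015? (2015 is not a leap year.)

Mar 26, 2015

Jan has 31 days (85 − 31 = 54 remain).
Feb has 28 days (54 − 28 = 26 remain).
26 into Mar → Mar 26.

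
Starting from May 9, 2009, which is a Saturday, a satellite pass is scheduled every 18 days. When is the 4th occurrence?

The 4th occurrence is 3 intervals after the first: 3 × 18 = 54 days after May 9, 2009.
May has 31 days — 22 days to the end of May leaves 32.
June has 30 days (2 left).
2 days into July → July 2, 2009.

July 2, 2009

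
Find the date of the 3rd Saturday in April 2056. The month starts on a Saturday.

April 2056 begins on a Saturday, so the first Saturday is April 1.
The 3rd Saturday is 2 weeks later: 1 + 14 = 15.

2056-04-15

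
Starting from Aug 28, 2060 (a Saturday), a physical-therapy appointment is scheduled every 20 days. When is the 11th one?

Mar 16, 2061

The 11th occurrence is 10 intervals after the first: 10 × 20 = 200 days after Aug 28, 2060.
Aug has 31 days — 3 days to the end of Aug leaves 197.
Sep has 30 days (167 left).
Oct has 31 days (136 left).
Nov has 30 days (106 left).
Dec has 31 days (75 left).
Jan has 31 days (44 left).
Feb has 28 days (16 left).
16 days into Mar → Mar 16, 2061.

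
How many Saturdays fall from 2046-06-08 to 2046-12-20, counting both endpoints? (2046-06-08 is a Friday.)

28

2046-06-08 is a Friday; the first Saturday on or after it is 2046-06-09 (1 day later).
From 2046-06-09 to 2046-12-20: 21 + 31 + 31 + 30 + 31 + 30 + 20 = 194 days (rest of June, July, August, September, October, November, December).
194 ÷ 7 = 27 full weeks with remainder 5, so 27 more Saturdays after the first → 28.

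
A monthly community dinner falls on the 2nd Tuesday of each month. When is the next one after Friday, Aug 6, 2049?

Aug 10, 2049

Aug 2049 starts on a Sunday; its first Tuesday is the 3rd, so the 2nd Tuesday is the 10th — Aug 10, 2049.
Aug 10, 2049 is after Aug 6, 2049, so that is the next one.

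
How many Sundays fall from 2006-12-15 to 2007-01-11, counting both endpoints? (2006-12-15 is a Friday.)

4

2006-12-15 is a Friday; the first Sunday on or after it is 2006-12-17 (2 days later).
From 2006-12-17 to 2007-01-11: 14 + 11 = 25 days (rest of December, January).
25 ÷ 7 = 3 full weeks with remainder 4, so 3 more Sundays after the first → 4.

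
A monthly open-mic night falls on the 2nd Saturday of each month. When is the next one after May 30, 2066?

Jun 12, 2066

May 2066 starts on a Saturday; its first Saturday is the 1st, so the 2nd Saturday is the 8th — May 8, 2066.
That is not after May 30, 2066, so look at Jun 2066.
Jun 2066 starts on a Tuesday; its first Saturday is the 5th, so the 2nd Saturday is the 12th — Jun 12, 2066.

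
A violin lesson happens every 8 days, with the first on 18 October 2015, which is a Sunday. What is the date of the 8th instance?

The 8th occurrence is 7 intervals after the first: 7 × 8 = 56 days after 18 October 2015.
October has 31 days — 13 days to the end of October leaves 43.
November has 30 days (13 left).
13 days into December → 13 December 2015.

13 December 2015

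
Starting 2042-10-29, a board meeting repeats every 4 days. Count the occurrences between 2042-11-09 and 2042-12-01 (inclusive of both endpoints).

Occurrences land 4·i days after 2042-10-29 for i = 0, 1, 2, …
2042-11-09 is 11 days after the start; 11 ÷ 4 = 2 remainder 3; since the remainder is 3, round up to i = 3. First occurrence in the window: #4 on 2042-11-10 (3×4 = 12 days in).
2042-12-01 is 33 days after the start; 33 ÷ 4 = 8 remainder 1. Last occurrence in the window: #9 on 2042-11-30.
Occurrences #4 through #9: 6 in total.

6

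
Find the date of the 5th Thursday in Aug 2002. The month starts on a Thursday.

Aug 29, 2002

Aug 2002 begins on a Thursday, so the first Thursday is Aug 1.
The 5th Thursday is 4 weeks later: 1 + 28 = 29.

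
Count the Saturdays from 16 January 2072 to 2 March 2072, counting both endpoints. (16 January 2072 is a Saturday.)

16 January 2072 is a Saturday; the first Saturday on or after it is 16 January 2072.
From 16 January 2072 to 2 March 2072: 15 + 29 + 2 = 46 days (rest of January, February, March).
46 ÷ 7 = 6 full weeks with remainder 4, so 6 more Saturdays after the first → 7.

7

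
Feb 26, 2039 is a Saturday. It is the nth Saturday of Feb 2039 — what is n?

Day 26 falls in week ⌈26/7⌉ of the month.
Days 1–7 hold the 1st Saturday, 8–14 the 2nd, 15–21 the 3rd, 22–28 the 4th, 29–31 the 5th.
26 is in the range for the 4th.

4th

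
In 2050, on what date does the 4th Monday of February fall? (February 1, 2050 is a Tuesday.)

28 February 2050

February 2050 begins on a Tuesday, so the first Monday is February 7 (6 days later).
The 4th Monday is 3 weeks later: 7 + 21 = 28.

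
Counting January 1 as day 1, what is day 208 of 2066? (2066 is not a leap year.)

2066-07-27

January has 31 days (208 − 31 = 177 remain).
February has 28 days (177 − 28 = 149 remain).
March has 31 days (149 − 31 = 118 remain).
April has 30 days (118 − 30 = 88 remain).
May has 31 days (88 − 31 = 57 remain).
June has 30 days (57 − 30 = 27 remain).
27 into July → July 27.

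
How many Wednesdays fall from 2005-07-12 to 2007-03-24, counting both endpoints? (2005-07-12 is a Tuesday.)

2005-07-12 is a Tuesday; the first Wednesday on or after it is 2005-07-13 (1 day later).
From 2005-07-13 to 2007-03-24: 171 + 365 + 83 = 619 days (rest of 2005, 2006, to 2007-03-24 in 2007).
619 ÷ 7 = 88 full weeks with remainder 3, so 88 more Wednesdays after the first → 89.

89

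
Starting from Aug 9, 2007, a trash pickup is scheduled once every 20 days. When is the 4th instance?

The 4th occurrence is 3 intervals after the first: 3 × 20 = 60 days after Aug 9, 2007.
Aug has 31 days — 22 days to the end of Aug leaves 38.
Sep has 30 days (8 left).
8 days into Oct → Oct 8, 2007.

Oct 8, 2007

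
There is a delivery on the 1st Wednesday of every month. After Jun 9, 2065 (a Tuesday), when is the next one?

Jun 2065 starts on a Monday, so its 1st Wednesday is Jun 3, 2065 (2 days in).
That is not after Jun 9, 2065, so look at Jul 2065.
Jul 2065 starts on a Wednesday, so its 1st Wednesday is Jul 1, 2065.

Jul 1, 2065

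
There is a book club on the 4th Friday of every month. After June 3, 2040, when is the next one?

June 22, 2040

June 2040 starts on a Friday; its first Friday is the 1st, so the 4th Friday is the 22nd — June 22, 2040.
June 22, 2040 is after June 3, 2040, so that is the next one.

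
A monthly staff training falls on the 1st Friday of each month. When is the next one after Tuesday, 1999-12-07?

2000-01-07

December 1999 starts on a Wednesday, so its 1st Friday is 1999-12-03 (2 days in).
That is not after 1999-12-07, so look at January 2000.
January 2000 starts on a Saturday, so its 1st Friday is 2000-01-07 (6 days in).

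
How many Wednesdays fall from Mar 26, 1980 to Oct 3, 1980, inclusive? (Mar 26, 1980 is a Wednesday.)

28

Mar 26, 1980 is a Wednesday; the first Wednesday on or after it is Mar 26, 1980.
From Mar 26, 1980 to Oct 3, 1980: 5 + 30 + 31 + 30 + 31 + 31 + 30 + 3 = 191 days (rest of Mar, Apr, May, Jun, Jul, Aug, Sep, Oct).
191 ÷ 7 = 27 full weeks with remainder 2, so 27 more Wednesdays after the first → 28.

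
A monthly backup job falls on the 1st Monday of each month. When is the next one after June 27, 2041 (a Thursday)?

July 1, 2041

June 2041 starts on a Saturday, so its 1st Monday is June 3, 2041 (2 days in).
That is not after June 27, 2041, so look at July 2041.
July 2041 starts on a Monday, so its 1st Monday is July 1, 2041.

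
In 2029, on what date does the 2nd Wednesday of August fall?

The first Wednesday of August 2029 is August 1.
The 2nd Wednesday is 1 weeks later: 1 + 7 = 8.

August 8, 2029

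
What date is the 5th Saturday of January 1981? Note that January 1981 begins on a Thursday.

January 31, 1981

January 1981 begins on a Thursday, so the first Saturday is January 3 (2 days later).
The 5th Saturday is 4 weeks later: 3 + 28 = 31.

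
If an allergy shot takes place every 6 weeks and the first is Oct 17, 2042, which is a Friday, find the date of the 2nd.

The 2nd occurrence is 1 interval after the first: 1 × 42 = 42 days after Oct 17, 2042.
Oct has 31 days — 14 days to the end of Oct leaves 28.
28 days into Nov → Nov 28, 2042.

Nov 28, 2042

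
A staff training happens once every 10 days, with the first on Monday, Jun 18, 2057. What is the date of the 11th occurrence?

Sep 26, 2057

The 11th occurrence is 10 intervals after the first: 10 × 10 = 100 days after Jun 18, 2057.
Jun has 30 days — 12 days to the end of Jun leaves 88.
Jul has 31 days (57 left).
Aug has 31 days (26 left).
26 days into Sep → Sep 26, 2057.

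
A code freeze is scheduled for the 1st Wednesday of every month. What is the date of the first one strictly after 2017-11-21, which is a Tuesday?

2017-12-06

November 2017 starts on a Wednesday, so its 1st Wednesday is 2017-11-01.
That is not after 2017-11-21, so look at December 2017.
December 2017 starts on a Friday, so its 1st Wednesday is 2017-12-06 (5 days in).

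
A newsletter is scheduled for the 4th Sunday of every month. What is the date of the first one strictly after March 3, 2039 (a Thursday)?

March 27, 2039

March 2039 starts on a Tuesday; its first Sunday is the 6th, so the 4th Sunday is the 27th — March 27, 2039.
March 27, 2039 is after March 3, 2039, so that is the next one.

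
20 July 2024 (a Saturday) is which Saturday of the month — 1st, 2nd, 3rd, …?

3rd

Day 20 falls in week ⌈20/7⌉ of the month.
Days 1–7 hold the 1st Saturday, 8–14 the 2nd, 15–21 the 3rd, 22–28 the 4th, 29–31 the 5th.
20 is in the range for the 3rd.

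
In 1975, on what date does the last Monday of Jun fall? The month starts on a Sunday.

Jun 30, 1975

Jun 1975 begins on a Sunday, so the first Monday is Jun 2 (1 day later).
Jun 1975 has 30 days. Adding weeks: 2, 9, 16, 23, 30 — the last one ≤ 30 is the 30th.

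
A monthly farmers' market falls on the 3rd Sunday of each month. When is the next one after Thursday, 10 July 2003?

20 July 2003

July 2003 starts on a Tuesday; its first Sunday is the 6th, so the 3rd Sunday is the 20th — 20 July 2003.
20 July 2003 is after 10 July 2003, so that is the next one.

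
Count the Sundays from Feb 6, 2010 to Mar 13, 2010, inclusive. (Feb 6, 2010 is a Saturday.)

Feb 6, 2010 is a Saturday; the first Sunday on or after it is Feb 7, 2010 (1 day later).
From Feb 7, 2010 to Mar 13, 2010: 21 + 13 = 34 days (rest of Feb, Mar).
34 ÷ 7 = 4 full weeks with remainder 6, so 4 more Sundays after the first → 5.

5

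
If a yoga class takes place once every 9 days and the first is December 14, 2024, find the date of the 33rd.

September 28, 2025

The 33rd occurrence is 32 intervals after the first: 32 × 9 = 288 days after December 14, 2024.
December has 31 days — 17 days to the end of December leaves 271.
January has 31 days (240 left).
February has 28 days (212 left).
March has 31 days (181 left).
April has 30 days (151 left).
May has 31 days (120 left).
June has 30 days (90 left).
July has 31 days (59 left).
August has 31 days (28 left).
28 days into September → September 28, 2025.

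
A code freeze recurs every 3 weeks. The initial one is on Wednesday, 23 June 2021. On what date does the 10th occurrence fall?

29 December 2021

The 10th occurrence is 9 intervals after the first: 9 × 21 = 189 days after 23 June 2021.
June has 30 days — 7 days to the end of June leaves 182.
July has 31 days (151 left).
August has 31 days (120 left).
September has 30 days (90 left).
October has 31 days (59 left).
November has 30 days (29 left).
29 days into December → 29 December 2021.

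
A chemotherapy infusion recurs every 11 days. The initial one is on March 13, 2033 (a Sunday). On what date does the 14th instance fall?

August 3, 2033

The 14th occurrence is 13 intervals after the first: 13 × 11 = 143 days after March 13, 2033.
March has 31 days — 18 days to the end of March leaves 125.
April has 30 days (95 left).
May has 31 days (64 left).
June has 30 days (34 left).
July has 31 days (3 left).
3 days into August → August 3, 2033.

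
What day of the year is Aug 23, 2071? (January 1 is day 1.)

Days in months before Aug: 31 + 28 + 31 + 30 + 31 + 30 + 31 = 212.
Plus 23 days into Aug → day 235.

235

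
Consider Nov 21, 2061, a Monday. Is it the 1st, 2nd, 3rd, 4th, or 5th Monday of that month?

Day 21 falls in week ⌈21/7⌉ of the month.
Days 1–7 hold the 1st Monday, 8–14 the 2nd, 15–21 the 3rd, 22–28 the 4th, 29–31 the 5th.
21 is in the range for the 3rd.

3rd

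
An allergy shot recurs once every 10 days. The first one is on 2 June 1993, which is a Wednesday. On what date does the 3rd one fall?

22 June 1993

The 3rd occurrence is 2 intervals after the first: 2 × 10 = 20 days after 2 June 1993.
20 days later is 22 June 1993.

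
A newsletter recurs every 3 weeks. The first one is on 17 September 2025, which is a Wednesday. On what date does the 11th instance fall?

15 April 2026

The 11th occurrence is 10 intervals after the first: 10 × 21 = 210 days after 17 September 2025.
September has 30 days — 13 days to the end of September leaves 197.
October has 31 days (166 left).
November has 30 days (136 left).
December has 31 days (105 left).
January has 31 days (74 left).
February has 28 days (46 left).
March has 31 days (15 left).
15 days into April → 15 April 2026.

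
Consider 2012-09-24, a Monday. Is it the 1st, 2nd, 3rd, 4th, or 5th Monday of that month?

Day 24 falls in week ⌈24/7⌉ of the month.
Days 1–7 hold the 1st Monday, 8–14 the 2nd, 15–21 the 3rd, 22–28 the 4th, 29–31 the 5th.
24 is in the range for the 4th.

4th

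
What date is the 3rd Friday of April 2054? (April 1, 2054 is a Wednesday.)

2054-04-17

April 2054 begins on a Wednesday, so the first Friday is April 3 (2 days later).
The 3rd Friday is 2 weeks later: 3 + 14 = 17.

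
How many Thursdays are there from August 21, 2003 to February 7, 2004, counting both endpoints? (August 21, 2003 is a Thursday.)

25

August 21, 2003 is a Thursday; the first Thursday on or after it is August 21, 2003.
From August 21, 2003 to February 7, 2004: 10 + 30 + 31 + 30 + 31 + 31 + 7 = 170 days (rest of August, September, October, November, December, January, February).
170 ÷ 7 = 24 full weeks with remainder 2, so 24 more Thursdays after the first → 25.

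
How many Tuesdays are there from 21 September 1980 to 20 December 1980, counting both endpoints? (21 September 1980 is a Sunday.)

13

21 September 1980 is a Sunday; the first Tuesday on or after it is 23 September 1980 (2 days later).
From 23 September 1980 to 20 December 1980: 7 + 31 + 30 + 20 = 88 days (rest of September, October, November, December).
88 ÷ 7 = 12 full weeks with remainder 4, so 12 more Tuesdays after the first → 13.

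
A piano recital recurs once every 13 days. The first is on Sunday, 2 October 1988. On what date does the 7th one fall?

The 7th occurrence is 6 intervals after the first: 6 × 13 = 78 days after 2 October 1988.
October has 31 days — 29 days to the end of October leaves 49.
November has 30 days (19 left).
19 days into December → 19 December 1988.

19 December 1988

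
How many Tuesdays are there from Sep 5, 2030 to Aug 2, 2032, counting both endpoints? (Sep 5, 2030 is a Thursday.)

99

Sep 5, 2030 is a Thursday; the first Tuesday on or after it is Sep 10, 2030 (5 days later).
From Sep 10, 2030 to Aug 2, 2032: 112 + 365 + 215 = 692 days (rest of 2030, 2031, to Aug 2, 2032 in 2032).
692 ÷ 7 = 98 full weeks with remainder 6, so 98 more Tuesdays after the first → 99.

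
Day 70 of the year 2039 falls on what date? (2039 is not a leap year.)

January has 31 days (70 − 31 = 39 remain).
February has 28 days (39 − 28 = 11 remain).
11 into March → March 11.

March 11, 2039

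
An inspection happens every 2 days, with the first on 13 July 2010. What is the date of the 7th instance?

The 7th occurrence is 6 intervals after the first: 6 × 2 = 12 days after 13 July 2010.
12 days later is 25 July 2010.

25 July 2010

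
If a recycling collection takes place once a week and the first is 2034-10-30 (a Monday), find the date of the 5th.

2034-11-27

The 5th occurrence is 4 intervals after the first: 4 × 7 = 28 days after 2034-10-30.
October has 31 days — 1 day to the end of October leaves 27.
27 days into November → 2034-11-27.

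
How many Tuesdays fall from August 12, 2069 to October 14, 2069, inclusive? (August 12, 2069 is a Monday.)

9

August 12, 2069 is a Monday; the first Tuesday on or after it is August 13, 2069 (1 day later).
From August 13, 2069 to October 14, 2069: 18 + 30 + 14 = 62 days (rest of August, September, October).
62 ÷ 7 = 8 full weeks with remainder 6, so 8 more Tuesdays after the first → 9.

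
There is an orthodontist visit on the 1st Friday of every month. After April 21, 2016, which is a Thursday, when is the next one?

April 2016 starts on a Friday, so its 1st Friday is April 1, 2016.
That is not after April 21, 2016, so look at May 2016.
May 2016 starts on a Sunday, so its 1st Friday is May 6, 2016 (5 days in).

May 6, 2016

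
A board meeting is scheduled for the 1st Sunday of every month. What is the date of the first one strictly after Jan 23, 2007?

Feb 4, 2007

Jan 2007 starts on a Monday, so its 1st Sunday is Jan 7, 2007 (6 days in).
That is not after Jan 23, 2007, so look at Feb 2007.
Feb 2007 starts on a Thursday, so its 1st Sunday is Feb 4, 2007 (3 days in).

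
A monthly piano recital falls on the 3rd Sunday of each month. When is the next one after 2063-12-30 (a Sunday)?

2064-01-20

December 2063 starts on a Saturday; its first Sunday is the 2nd, so the 3rd Sunday is the 16th — 2063-12-16.
That is not after 2063-12-30, so look at January 2064.
January 2064 starts on a Tuesday; its first Sunday is the 6th, so the 3rd Sunday is the 20th — 2064-01-20.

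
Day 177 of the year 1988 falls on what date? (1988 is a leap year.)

Jan has 31 days (177 − 31 = 146 remain).
Feb has 29 days (146 − 29 = 117 remain).
Mar has 31 days (117 − 31 = 86 remain).
Apr has 30 days (86 − 30 = 56 remain).
May has 31 days (56 − 31 = 25 remain).
25 into Jun → Jun 25.

Jun 25, 1988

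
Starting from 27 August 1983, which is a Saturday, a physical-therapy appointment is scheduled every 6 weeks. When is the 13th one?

12 January 1985

The 13th occurrence is 12 intervals after the first: 12 × 42 = 504 days after 27 August 1983.
August has 31 days — 4 days to the end of August leaves 500.
From end of August to end of 1983 is 122 days (378 left).
1984 has 366 days (12 left).
12 days into January → 12 January 1985.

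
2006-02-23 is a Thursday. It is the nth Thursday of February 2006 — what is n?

Day 23 falls in week ⌈23/7⌉ of the month.
Days 1–7 hold the 1st Thursday, 8–14 the 2nd, 15–21 the 3rd, 22–28 the 4th, 29–31 the 5th.
23 is in the range for the 4th.

4th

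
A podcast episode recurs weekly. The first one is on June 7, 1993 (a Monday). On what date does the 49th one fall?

May 9, 1994

The 49th occurrence is 48 intervals after the first: 48 × 7 = 336 days after June 7, 1993.
June has 30 days — 23 days to the end of June leaves 313.
July has 31 days (282 left).
August has 31 days (251 left).
September has 30 days (221 left).
October has 31 days (190 left).
November has 30 days (160 left).
December has 31 days (129 left).
January has 31 days (98 left).
February has 28 days (70 left).
March has 31 days (39 left).
April has 30 days (9 left).
9 days into May → May 9, 1994.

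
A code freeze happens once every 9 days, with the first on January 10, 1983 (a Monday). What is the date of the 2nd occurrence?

January 19, 1983

The 2nd occurrence is 1 interval after the first: 1 × 9 = 9 days after January 10, 1983.
9 days later is January 19, 1983.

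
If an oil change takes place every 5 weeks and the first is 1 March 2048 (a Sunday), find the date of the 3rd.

The 3rd occurrence is 2 intervals after the first: 2 × 35 = 70 days after 1 March 2048.
March has 31 days — 30 days to the end of March leaves 40.
April has 30 days (10 left).
10 days into May → 10 May 2048.

10 May 2048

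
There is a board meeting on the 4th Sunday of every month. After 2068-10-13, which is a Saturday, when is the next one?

October 2068 starts on a Monday; its first Sunday is the 7th, so the 4th Sunday is the 28th — 2068-10-28.
2068-10-28 is after 2068-10-13, so that is the next one.

2068-10-28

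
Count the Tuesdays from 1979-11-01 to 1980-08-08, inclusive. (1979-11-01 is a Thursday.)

40

1979-11-01 is a Thursday; the first Tuesday on or after it is 1979-11-06 (5 days later).
From 1979-11-06 to 1980-08-08: 24 + 31 + 31 + 29 + 31 + 30 + 31 + 30 + 31 + 8 = 276 days (rest of November, December, January, February, March, April, May, June, July, August).
276 ÷ 7 = 39 full weeks with remainder 3, so 39 more Tuesdays after the first → 40.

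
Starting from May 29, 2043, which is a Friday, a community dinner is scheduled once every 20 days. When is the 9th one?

The 9th occurrence is 8 intervals after the first: 8 × 20 = 160 days after May 29, 2043.
May has 31 days — 2 days to the end of May leaves 158.
Jun has 30 days (128 left).
Jul has 31 days (97 left).
Aug has 31 days (66 left).
Sep has 30 days (36 left).
Oct has 31 days (5 left).
5 days into Nov → Nov 5, 2043.

Nov 5, 2043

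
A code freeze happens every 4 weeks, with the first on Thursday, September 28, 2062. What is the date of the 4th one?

The 4th occurrence is 3 intervals after the first: 3 × 28 = 84 days after September 28, 2062.
September has 30 days — 2 days to the end of September leaves 82.
October has 31 days (51 left).
November has 30 days (21 left).
21 days into December → December 21, 2062.

December 21, 2062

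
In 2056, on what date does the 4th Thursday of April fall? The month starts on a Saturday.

April 2056 begins on a Saturday, so the first Thursday is April 6 (5 days later).
The 4th Thursday is 3 weeks later: 6 + 21 = 27.

April 27, 2056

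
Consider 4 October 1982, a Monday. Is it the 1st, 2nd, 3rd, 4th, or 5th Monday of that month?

1st

Day 4 falls in week ⌈4/7⌉ of the month.
Days 1–7 hold the 1st Monday, 8–14 the 2nd, 15–21 the 3rd, 22–28 the 4th, 29–31 the 5th.
4 is in the range for the 1st.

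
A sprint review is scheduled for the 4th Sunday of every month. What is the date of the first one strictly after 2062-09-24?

September 2062 starts on a Friday; its first Sunday is the 3rd, so the 4th Sunday is the 24th — 2062-09-24.
That is not after 2062-09-24, so look at October 2062.
October 2062 starts on a Sunday; its first Sunday is the 1st, so the 4th Sunday is the 22nd — 2062-10-22.

2062-10-22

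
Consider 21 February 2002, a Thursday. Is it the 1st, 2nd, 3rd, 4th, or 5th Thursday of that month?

Day 21 falls in week ⌈21/7⌉ of the month.
Days 1–7 hold the 1st Thursday, 8–14 the 2nd, 15–21 the 3rd, 22–28 the 4th, 29–31 the 5th.
21 is in the range for the 3rd.

3rd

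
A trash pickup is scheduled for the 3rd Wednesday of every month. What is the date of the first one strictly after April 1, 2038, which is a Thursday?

April 2038 starts on a Thursday; its first Wednesday is the 7th, so the 3rd Wednesday is the 21st — April 21, 2038.
April 21, 2038 is after April 1, 2038, so that is the next one.

April 21, 2038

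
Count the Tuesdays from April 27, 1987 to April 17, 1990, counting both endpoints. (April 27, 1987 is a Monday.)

156

April 27, 1987 is a Monday; the first Tuesday on or after it is April 28, 1987 (1 day later).
From April 28, 1987 to April 17, 1990: 247 + 366 + 365 + 107 = 1085 days (rest of 1987, 1988, 1989, to April 17, 1990 in 1990).
1085 ÷ 7 = 155 full weeks with remainder 0, so 155 more Tuesdays after the first → 156.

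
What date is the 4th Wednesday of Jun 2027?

Jun 23, 2027

Jun 2027 begins on a Tuesday, so the first Wednesday is Jun 2 (1 day later).
The 4th Wednesday is 3 weeks later: 2 + 21 = 23.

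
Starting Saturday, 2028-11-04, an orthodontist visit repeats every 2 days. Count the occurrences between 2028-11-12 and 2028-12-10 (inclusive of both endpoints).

15

Occurrences land 2·i days after 2028-11-04 for i = 0, 1, 2, …
2028-11-12 is 8 days after the start; 8 ÷ 2 = 4 remainder 0. First occurrence in the window: #5 on 2028-11-12 (4×2 = 8 days in).
2028-12-10 is 36 days after the start; 36 ÷ 2 = 18 remainder 0. Last occurrence in the window: #19 on 2028-12-10.
Occurrences #5 through #19: 15 in total.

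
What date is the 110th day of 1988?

January has 31 days (110 − 31 = 79 remain).
February has 29 days (79 − 29 = 50 remain).
March has 31 days (50 − 31 = 19 remain).
19 into April → April 19.

1988-04-19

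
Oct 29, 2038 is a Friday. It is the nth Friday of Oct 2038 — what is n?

Day 29 falls in week ⌈29/7⌉ of the month.
Days 1–7 hold the 1st Friday, 8–14 the 2nd, 15–21 the 3rd, 22–28 the 4th, 29–31 the 5th.
29 is in the range for the 5th.

5th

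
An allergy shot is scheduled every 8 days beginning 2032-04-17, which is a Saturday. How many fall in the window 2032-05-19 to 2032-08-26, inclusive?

13

Occurrences land 8·i days after 2032-04-17 for i = 0, 1, 2, …
2032-05-19 is 32 days after the start; 32 ÷ 8 = 4 remainder 0. First occurrence in the window: #5 on 2032-05-19 (4×8 = 32 days in).
2032-08-26 is 131 days after the start; 131 ÷ 8 = 16 remainder 3. Last occurrence in the window: #17 on 2032-08-23.
Occurrences #5 through #17: 13 in total.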